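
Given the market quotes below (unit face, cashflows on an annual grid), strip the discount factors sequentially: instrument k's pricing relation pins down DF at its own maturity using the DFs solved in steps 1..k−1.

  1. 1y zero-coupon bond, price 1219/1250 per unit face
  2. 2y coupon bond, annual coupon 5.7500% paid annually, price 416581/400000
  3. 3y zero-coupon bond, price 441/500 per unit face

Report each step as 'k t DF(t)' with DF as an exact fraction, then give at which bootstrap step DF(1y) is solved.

1 1 1219/1250
2 2 4659/5000
3 3 441/500
DF(1y) is solved at step 1

step 1 [1y] zero: DF = P = 1219/1250 ≈ 0.975200
step 2 [2y] bond c/1=23/400: DF=(416581/400000 − 23/400·(0.975200))/(1+23/400) = 4659/5000 ≈ 0.931800
step 3 [3y] zero: DF = P = 441/500 ≈ 0.882000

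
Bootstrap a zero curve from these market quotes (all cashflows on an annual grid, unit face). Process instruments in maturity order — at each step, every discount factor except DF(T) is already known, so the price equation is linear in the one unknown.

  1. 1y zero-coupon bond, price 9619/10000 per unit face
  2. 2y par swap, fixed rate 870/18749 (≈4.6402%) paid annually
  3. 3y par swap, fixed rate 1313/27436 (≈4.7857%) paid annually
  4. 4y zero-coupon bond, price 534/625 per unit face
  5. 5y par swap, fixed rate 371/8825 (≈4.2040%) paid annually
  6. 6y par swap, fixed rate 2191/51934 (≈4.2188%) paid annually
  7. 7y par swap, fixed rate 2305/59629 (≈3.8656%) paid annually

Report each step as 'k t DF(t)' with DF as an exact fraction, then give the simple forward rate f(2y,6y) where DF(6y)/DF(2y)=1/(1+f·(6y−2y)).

step 1 [1y] zero: DF = P = 9619/10000 ≈ 0.961900
step 2 [2y] swap r/1=870/18749: DF=(1 − 870/18749·(0.961900))/(1+870/18749) = 913/1000 ≈ 0.913000
step 3 [3y] swap r/1=1313/27436: DF=(1 − 1313/27436·(0.961900+0.913000))/(1+1313/27436) = 8687/10000 ≈ 0.868700
step 4 [4y] zero: DF = P = 534/625 ≈ 0.854400
step 5 [5y] swap r/1=371/8825: DF=(1 − 371/8825·(0.961900+0.913000+0.868700+0.854400))/(1+371/8825) = 1629/2000 ≈ 0.814500
step 6 [6y] swap r/1=2191/51934: DF=(1 − 2191/51934·(0.961900+0.913000+0.868700+0.854400+0.814500))/(1+2191/51934) = 7809/10000 ≈ 0.780900
step 7 [7y] swap r/1=2305/59629: DF=(1 − 2305/59629·(0.961900+0.913000+0.868700+0.854400+0.814500+0.780900))/(1+2305/59629) = 1539/2000 ≈ 0.769500

1 1 9619/10000
2 2 913/1000
3 3 8687/10000
4 4 534/625
5 5 1629/2000
6 6 7809/10000
7 7 1539/2000
f(2y,6y) = ((913/1000)/(7809/10000) − 1)/(4) = 1321/31236 ≈ 4.2291%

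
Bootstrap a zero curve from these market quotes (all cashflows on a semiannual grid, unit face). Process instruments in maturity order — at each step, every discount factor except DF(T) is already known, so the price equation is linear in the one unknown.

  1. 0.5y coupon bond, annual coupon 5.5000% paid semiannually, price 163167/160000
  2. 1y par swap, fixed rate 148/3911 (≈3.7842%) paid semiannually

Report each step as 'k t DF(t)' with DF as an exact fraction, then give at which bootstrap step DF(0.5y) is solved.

1 1/2 397/400
2 1 963/1000
DF(0.5y) is solved at step 1

step 1 [0.5y] bond c/2=11/400: DF=(163167/160000 − 11/400·(0))/(1+11/400) = 397/400 ≈ 0.992500
step 2 [1y] swap r/2=74/3911: DF=(1 − 74/3911·(0.992500))/(1+74/3911) = 963/1000 ≈ 0.963000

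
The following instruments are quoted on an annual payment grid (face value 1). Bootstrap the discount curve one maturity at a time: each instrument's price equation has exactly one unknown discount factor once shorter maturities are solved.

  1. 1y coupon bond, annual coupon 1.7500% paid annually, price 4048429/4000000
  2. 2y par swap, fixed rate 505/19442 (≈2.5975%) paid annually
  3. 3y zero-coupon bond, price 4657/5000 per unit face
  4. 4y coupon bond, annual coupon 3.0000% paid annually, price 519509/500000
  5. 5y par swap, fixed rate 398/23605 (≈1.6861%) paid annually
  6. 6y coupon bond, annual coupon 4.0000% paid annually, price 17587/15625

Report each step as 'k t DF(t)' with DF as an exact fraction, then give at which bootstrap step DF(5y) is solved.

1 1 9947/10000
2 2 1899/2000
3 3 4657/5000
4 4 37/40
5 5 2301/2500
6 6 9007/10000
DF(5y) is solved at step 5

step 1 [1y] bond c/1=7/400: DF=(4048429/4000000 − 7/400·(0))/(1+7/400) = 9947/10000 ≈ 0.994700
step 2 [2y] swap r/1=505/19442: DF=(1 − 505/19442·(0.994700))/(1+505/19442) = 1899/2000 ≈ 0.949500
step 3 [3y] zero: DF = P = 4657/5000 ≈ 0.931400
step 4 [4y] bond c/1=3/100: DF=(519509/500000 − 3/100·(0.994700+0.949500+0.931400))/(1+3/100) = 37/40 ≈ 0.925000
step 5 [5y] swap r/1=398/23605: DF=(1 − 398/23605·(0.994700+0.949500+0.931400+0.925000))/(1+398/23605) = 2301/2500 ≈ 0.920400
step 6 [6y] bond c/1=1/25: DF=(17587/15625 − 1/25·(0.994700+0.949500+0.931400+0.925000+0.920400))/(1+1/25) = 9007/10000 ≈ 0.900700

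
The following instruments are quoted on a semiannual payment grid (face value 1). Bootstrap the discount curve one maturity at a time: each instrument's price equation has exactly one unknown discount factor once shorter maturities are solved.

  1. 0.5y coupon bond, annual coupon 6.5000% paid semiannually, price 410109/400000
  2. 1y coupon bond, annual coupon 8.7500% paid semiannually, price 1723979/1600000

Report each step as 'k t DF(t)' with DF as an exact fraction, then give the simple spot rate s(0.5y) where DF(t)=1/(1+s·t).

step 1 [0.5y] bond c/2=13/400: DF=(410109/400000 − 13/400·(0))/(1+13/400) = 993/1000 ≈ 0.993000
step 2 [1y] bond c/2=7/160: DF=(1723979/1600000 − 7/160·(0.993000))/(1+7/160) = 9907/10000 ≈ 0.990700

1 1/2 993/1000
2 1 9907/10000
s(0.5y) = (1/(993/1000) − 1)/(1/2) = 14/993 ≈ 1.4099%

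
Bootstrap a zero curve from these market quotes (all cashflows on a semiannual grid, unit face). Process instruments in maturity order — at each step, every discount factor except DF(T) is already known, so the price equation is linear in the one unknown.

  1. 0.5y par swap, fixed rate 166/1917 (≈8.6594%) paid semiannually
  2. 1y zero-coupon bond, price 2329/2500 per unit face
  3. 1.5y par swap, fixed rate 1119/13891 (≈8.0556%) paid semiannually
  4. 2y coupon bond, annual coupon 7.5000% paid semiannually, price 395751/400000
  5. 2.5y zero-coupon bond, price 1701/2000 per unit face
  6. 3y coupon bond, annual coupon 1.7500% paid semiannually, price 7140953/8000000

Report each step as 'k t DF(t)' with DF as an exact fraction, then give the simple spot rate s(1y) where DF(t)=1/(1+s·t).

1 1/2 1917/2000
2 1 2329/2500
3 3/2 8881/10000
4 2 2133/2500
5 5/2 1701/2000
6 3 423/500
s(1y) = (1/(2329/2500) − 1)/(1) = 171/2329 ≈ 7.3422%

step 1 [0.5y] swap r/2=83/1917: DF=(1 − 83/1917·(0))/(1+83/1917) = 1917/2000 ≈ 0.958500
step 2 [1y] zero: DF = P = 2329/2500 ≈ 0.931600
step 3 [1.5y] swap r/2=1119/27782: DF=(1 − 1119/27782·(0.958500+0.931600))/(1+1119/27782) = 8881/10000 ≈ 0.888100
step 4 [2y] bond c/2=3/80: DF=(395751/400000 − 3/80·(0.958500+0.931600+0.888100))/(1+3/80) = 2133/2500 ≈ 0.853200
step 5 [2.5y] zero: DF = P = 1701/2000 ≈ 0.850500
step 6 [3y] bond c/2=7/800: DF=(7140953/8000000 − 7/800·(0.958500+0.931600+0.888100+0.853200+0.850500))/(1+7/800) = 423/500 ≈ 0.846000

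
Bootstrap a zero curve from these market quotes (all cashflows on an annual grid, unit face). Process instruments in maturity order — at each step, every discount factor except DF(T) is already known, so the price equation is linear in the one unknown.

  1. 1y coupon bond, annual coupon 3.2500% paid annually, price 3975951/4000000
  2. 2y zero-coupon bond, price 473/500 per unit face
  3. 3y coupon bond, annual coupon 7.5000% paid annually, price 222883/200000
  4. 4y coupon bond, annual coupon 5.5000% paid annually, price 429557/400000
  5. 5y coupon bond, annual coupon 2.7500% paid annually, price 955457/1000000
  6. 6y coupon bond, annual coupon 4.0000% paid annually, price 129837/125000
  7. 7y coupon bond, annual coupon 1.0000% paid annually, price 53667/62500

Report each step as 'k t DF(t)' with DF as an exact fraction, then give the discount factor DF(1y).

step 1 [1y] bond c/1=13/400: DF=(3975951/4000000 − 13/400·(0))/(1+13/400) = 9627/10000 ≈ 0.962700
step 2 [2y] zero: DF = P = 473/500 ≈ 0.946000
step 3 [3y] bond c/1=3/40: DF=(222883/200000 − 3/40·(0.962700+0.946000))/(1+3/40) = 1807/2000 ≈ 0.903500
step 4 [4y] bond c/1=11/200: DF=(429557/400000 − 11/200·(0.962700+0.946000+0.903500))/(1+11/200) = 8713/10000 ≈ 0.871300
step 5 [5y] bond c/1=11/400: DF=(955457/1000000 − 11/400·(0.962700+0.946000+0.903500+0.871300))/(1+11/400) = 8313/10000 ≈ 0.831300
step 6 [6y] bond c/1=1/25: DF=(129837/125000 − 1/25·(0.962700+0.946000+0.903500+0.871300+0.831300))/(1+1/25) = 8251/10000 ≈ 0.825100
step 7 [7y] bond c/1=1/100: DF=(53667/62500 − 1/100·(0.962700+0.946000+0.903500+0.871300+0.831300+0.825100))/(1+1/100) = 7973/10000 ≈ 0.797300

1 1 9627/10000
2 2 473/500
3 3 1807/2000
4 4 8713/10000
5 5 8313/10000
6 6 8251/10000
7 7 7973/10000
DF(1y) = 9627/10000 ≈ 0.962700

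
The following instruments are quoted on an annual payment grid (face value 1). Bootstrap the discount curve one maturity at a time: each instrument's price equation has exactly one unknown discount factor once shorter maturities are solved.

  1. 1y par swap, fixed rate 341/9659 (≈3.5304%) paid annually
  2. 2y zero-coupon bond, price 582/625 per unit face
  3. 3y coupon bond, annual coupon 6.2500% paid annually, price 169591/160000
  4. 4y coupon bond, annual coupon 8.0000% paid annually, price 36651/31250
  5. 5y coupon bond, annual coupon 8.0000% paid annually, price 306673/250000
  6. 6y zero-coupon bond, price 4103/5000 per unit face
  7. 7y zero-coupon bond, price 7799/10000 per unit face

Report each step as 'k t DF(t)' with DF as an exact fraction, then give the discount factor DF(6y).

step 1 [1y] swap r/1=341/9659: DF=(1 − 341/9659·(0))/(1+341/9659) = 9659/10000 ≈ 0.965900
step 2 [2y] zero: DF = P = 582/625 ≈ 0.931200
step 3 [3y] bond c/1=1/16: DF=(169591/160000 − 1/16·(0.965900+0.931200))/(1+1/16) = 443/500 ≈ 0.886000
step 4 [4y] bond c/1=2/25: DF=(36651/31250 − 2/25·(0.965900+0.931200+0.886000))/(1+2/25) = 4399/5000 ≈ 0.879800
step 5 [5y] bond c/1=2/25: DF=(306673/250000 − 2/25·(0.965900+0.931200+0.886000+0.879800))/(1+2/25) = 1729/2000 ≈ 0.864500
step 6 [6y] zero: DF = P = 4103/5000 ≈ 0.820600
step 7 [7y] zero: DF = P = 7799/10000 ≈ 0.779900

1 1 9659/10000
2 2 582/625
3 3 443/500
4 4 4399/5000
5 5 1729/2000
6 6 4103/5000
7 7 7799/10000
DF(6y) = 4103/5000 ≈ 0.820600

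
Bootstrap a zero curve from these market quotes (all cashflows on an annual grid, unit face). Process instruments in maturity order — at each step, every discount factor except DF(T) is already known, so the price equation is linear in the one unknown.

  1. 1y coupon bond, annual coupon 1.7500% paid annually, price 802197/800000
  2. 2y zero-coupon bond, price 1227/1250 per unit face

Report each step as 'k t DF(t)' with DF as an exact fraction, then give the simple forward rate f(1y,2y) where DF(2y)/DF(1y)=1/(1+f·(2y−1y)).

step 1 [1y] bond c/1=7/400: DF=(802197/800000 − 7/400·(0))/(1+7/400) = 1971/2000 ≈ 0.985500
step 2 [2y] zero: DF = P = 1227/1250 ≈ 0.981600

1 1 1971/2000
2 2 1227/1250
f(1y,2y) = ((1971/2000)/(1227/1250) − 1)/(1) = 13/3272 ≈ 0.3973%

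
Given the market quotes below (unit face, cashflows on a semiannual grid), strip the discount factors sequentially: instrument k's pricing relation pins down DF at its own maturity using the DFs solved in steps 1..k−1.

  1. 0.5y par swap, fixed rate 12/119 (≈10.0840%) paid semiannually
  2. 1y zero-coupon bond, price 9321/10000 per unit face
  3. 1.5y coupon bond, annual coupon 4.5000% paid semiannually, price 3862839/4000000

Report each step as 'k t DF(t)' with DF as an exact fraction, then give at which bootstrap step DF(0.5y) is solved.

step 1 [0.5y] swap r/2=6/119: DF=(1 − 6/119·(0))/(1+6/119) = 119/125 ≈ 0.952000
step 2 [1y] zero: DF = P = 9321/10000 ≈ 0.932100
step 3 [1.5y] bond c/2=9/400: DF=(3862839/4000000 − 9/400·(0.952000+0.932100))/(1+9/400) = 903/1000 ≈ 0.903000

1 1/2 119/125
2 1 9321/10000
3 3/2 903/1000
DF(0.5y) is solved at step 1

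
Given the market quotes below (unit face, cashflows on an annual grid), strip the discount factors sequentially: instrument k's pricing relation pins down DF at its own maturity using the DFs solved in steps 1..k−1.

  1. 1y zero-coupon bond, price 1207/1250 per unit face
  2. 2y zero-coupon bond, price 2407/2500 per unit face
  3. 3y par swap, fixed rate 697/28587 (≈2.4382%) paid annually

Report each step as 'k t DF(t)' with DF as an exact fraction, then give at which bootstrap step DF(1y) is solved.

1 1 1207/1250
2 2 2407/2500
3 3 9303/10000
DF(1y) is solved at step 1

step 1 [1y] zero: DF = P = 1207/1250 ≈ 0.965600
step 2 [2y] zero: DF = P = 2407/2500 ≈ 0.962800
step 3 [3y] swap r/1=697/28587: DF=(1 − 697/28587·(0.965600+0.962800))/(1+697/28587) = 9303/10000 ≈ 0.930300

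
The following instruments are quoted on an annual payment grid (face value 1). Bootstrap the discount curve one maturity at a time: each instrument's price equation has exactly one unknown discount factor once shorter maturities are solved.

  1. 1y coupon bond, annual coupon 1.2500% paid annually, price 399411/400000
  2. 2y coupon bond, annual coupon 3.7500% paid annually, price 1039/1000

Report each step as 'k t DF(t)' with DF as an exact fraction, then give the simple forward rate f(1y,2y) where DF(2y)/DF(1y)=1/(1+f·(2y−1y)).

1 1 4931/5000
2 2 4829/5000
f(1y,2y) = ((4931/5000)/(4829/5000) − 1)/(1) = 102/4829 ≈ 2.1122%

step 1 [1y] bond c/1=1/80: DF=(399411/400000 − 1/80·(0))/(1+1/80) = 4931/5000 ≈ 0.986200
step 2 [2y] bond c/1=3/80: DF=(1039/1000 − 3/80·(0.986200))/(1+3/80) = 4829/5000 ≈ 0.965800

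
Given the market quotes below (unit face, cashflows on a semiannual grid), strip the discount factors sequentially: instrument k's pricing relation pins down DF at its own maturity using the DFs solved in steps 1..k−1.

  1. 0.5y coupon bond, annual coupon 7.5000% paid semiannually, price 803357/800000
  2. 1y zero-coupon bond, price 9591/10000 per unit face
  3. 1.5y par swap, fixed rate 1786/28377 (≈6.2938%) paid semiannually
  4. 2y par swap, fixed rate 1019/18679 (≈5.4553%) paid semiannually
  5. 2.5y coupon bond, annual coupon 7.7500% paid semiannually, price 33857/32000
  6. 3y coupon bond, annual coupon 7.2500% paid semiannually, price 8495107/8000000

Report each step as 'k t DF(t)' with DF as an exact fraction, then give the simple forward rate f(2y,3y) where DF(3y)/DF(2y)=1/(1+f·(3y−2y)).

step 1 [0.5y] bond c/2=3/80: DF=(803357/800000 − 3/80·(0))/(1+3/80) = 9679/10000 ≈ 0.967900
step 2 [1y] zero: DF = P = 9591/10000 ≈ 0.959100
step 3 [1.5y] swap r/2=893/28377: DF=(1 − 893/28377·(0.967900+0.959100))/(1+893/28377) = 9107/10000 ≈ 0.910700
step 4 [2y] swap r/2=1019/37358: DF=(1 − 1019/37358·(0.967900+0.959100+0.910700))/(1+1019/37358) = 8981/10000 ≈ 0.898100
step 5 [2.5y] bond c/2=31/800: DF=(33857/32000 − 31/800·(0.967900+0.959100+0.910700+0.898100))/(1+31/800) = 1099/1250 ≈ 0.879200
step 6 [3y] bond c/2=29/800: DF=(8495107/8000000 − 29/800·(0.967900+0.959100+0.910700+0.898100+0.879200))/(1+29/800) = 8633/10000 ≈ 0.863300

1 1/2 9679/10000
2 1 9591/10000
3 3/2 9107/10000
4 2 8981/10000
5 5/2 1099/1250
6 3 8633/10000
f(2y,3y) = ((8981/10000)/(8633/10000) − 1)/(1) = 348/8633 ≈ 4.0310%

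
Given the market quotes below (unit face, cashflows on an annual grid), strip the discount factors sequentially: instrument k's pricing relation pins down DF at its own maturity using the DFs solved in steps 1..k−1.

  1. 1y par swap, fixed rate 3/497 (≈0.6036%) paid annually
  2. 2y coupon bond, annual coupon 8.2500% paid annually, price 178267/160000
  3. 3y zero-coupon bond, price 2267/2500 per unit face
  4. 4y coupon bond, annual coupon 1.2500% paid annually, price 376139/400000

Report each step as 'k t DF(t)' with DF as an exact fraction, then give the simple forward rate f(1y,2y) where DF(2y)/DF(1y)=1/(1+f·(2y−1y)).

step 1 [1y] swap r/1=3/497: DF=(1 − 3/497·(0))/(1+3/497) = 497/500 ≈ 0.994000
step 2 [2y] bond c/1=33/400: DF=(178267/160000 − 33/400·(0.994000))/(1+33/400) = 1907/2000 ≈ 0.953500
step 3 [3y] zero: DF = P = 2267/2500 ≈ 0.906800
step 4 [4y] bond c/1=1/80: DF=(376139/400000 − 1/80·(0.994000+0.953500+0.906800))/(1+1/80) = 1787/2000 ≈ 0.893500

1 1 497/500
2 2 1907/2000
3 3 2267/2500
4 4 1787/2000
f(1y,2y) = ((497/500)/(1907/2000) − 1)/(1) = 81/1907 ≈ 4.2475%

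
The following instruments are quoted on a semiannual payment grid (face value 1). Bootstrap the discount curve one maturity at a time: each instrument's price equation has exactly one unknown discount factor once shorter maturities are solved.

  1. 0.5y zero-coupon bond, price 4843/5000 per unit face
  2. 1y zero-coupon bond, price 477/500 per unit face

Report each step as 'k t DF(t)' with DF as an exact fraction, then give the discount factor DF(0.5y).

step 1 [0.5y] zero: DF = P = 4843/5000 ≈ 0.968600
step 2 [1y] zero: DF = P = 477/500 ≈ 0.954000

1 1/2 4843/5000
2 1 477/500
DF(0.5y) = 4843/5000 ≈ 0.968600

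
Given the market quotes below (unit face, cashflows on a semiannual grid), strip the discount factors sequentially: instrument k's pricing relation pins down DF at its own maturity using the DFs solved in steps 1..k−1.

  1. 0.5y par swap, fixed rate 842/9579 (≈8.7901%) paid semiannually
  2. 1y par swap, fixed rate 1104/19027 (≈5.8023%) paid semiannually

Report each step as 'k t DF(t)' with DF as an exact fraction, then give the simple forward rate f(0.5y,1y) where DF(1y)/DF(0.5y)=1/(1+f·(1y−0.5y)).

step 1 [0.5y] swap r/2=421/9579: DF=(1 − 421/9579·(0))/(1+421/9579) = 9579/10000 ≈ 0.957900
step 2 [1y] swap r/2=552/19027: DF=(1 − 552/19027·(0.957900))/(1+552/19027) = 1181/1250 ≈ 0.944800

1 1/2 9579/10000
2 1 1181/1250
f(0.5y,1y) = ((9579/10000)/(1181/1250) − 1)/(1/2) = 131/4724 ≈ 2.7731%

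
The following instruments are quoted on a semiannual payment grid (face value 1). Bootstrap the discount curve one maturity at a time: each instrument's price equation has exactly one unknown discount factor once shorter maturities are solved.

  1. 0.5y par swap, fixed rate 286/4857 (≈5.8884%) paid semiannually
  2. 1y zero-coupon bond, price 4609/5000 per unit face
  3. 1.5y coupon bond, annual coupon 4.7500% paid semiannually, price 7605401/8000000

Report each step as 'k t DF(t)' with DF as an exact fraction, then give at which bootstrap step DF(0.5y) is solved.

step 1 [0.5y] swap r/2=143/4857: DF=(1 − 143/4857·(0))/(1+143/4857) = 4857/5000 ≈ 0.971400
step 2 [1y] zero: DF = P = 4609/5000 ≈ 0.921800
step 3 [1.5y] bond c/2=19/800: DF=(7605401/8000000 − 19/800·(0.971400+0.921800))/(1+19/800) = 8847/10000 ≈ 0.884700

1 1/2 4857/5000
2 1 4609/5000
3 3/2 8847/10000
DF(0.5y) is solved at step 1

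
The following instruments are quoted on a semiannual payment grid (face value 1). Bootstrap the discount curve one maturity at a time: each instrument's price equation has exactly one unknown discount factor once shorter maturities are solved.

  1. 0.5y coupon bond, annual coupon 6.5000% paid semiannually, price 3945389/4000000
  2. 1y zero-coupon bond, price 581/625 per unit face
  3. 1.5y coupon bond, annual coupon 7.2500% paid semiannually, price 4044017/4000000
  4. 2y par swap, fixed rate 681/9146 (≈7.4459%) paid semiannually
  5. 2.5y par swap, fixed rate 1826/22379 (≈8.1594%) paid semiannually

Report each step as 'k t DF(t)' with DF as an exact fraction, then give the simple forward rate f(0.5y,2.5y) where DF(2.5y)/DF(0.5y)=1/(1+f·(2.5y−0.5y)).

1 1/2 9553/10000
2 1 581/625
3 3/2 9097/10000
4 2 4319/5000
5 5/2 4087/5000
f(0.5y,2.5y) = ((9553/10000)/(4087/5000) − 1)/(2) = 1379/16348 ≈ 8.4353%

step 1 [0.5y] bond c/2=13/400: DF=(3945389/4000000 − 13/400·(0))/(1+13/400) = 9553/10000 ≈ 0.955300
step 2 [1y] zero: DF = P = 581/625 ≈ 0.929600
step 3 [1.5y] bond c/2=29/800: DF=(4044017/4000000 − 29/800·(0.955300+0.929600))/(1+29/800) = 9097/10000 ≈ 0.909700
step 4 [2y] swap r/2=681/18292: DF=(1 − 681/18292·(0.955300+0.929600+0.909700))/(1+681/18292) = 4319/5000 ≈ 0.863800
step 5 [2.5y] swap r/2=913/22379: DF=(1 − 913/22379·(0.955300+0.929600+0.909700+0.863800))/(1+913/22379) = 4087/5000 ≈ 0.817400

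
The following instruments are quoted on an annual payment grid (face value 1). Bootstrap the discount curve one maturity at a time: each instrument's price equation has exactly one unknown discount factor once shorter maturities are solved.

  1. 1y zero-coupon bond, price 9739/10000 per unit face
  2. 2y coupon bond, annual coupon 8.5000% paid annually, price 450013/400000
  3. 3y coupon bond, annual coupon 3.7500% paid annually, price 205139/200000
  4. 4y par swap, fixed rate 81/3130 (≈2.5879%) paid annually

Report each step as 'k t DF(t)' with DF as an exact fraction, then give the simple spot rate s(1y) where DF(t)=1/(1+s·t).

step 1 [1y] zero: DF = P = 9739/10000 ≈ 0.973900
step 2 [2y] bond c/1=17/200: DF=(450013/400000 − 17/200·(0.973900))/(1+17/200) = 4803/5000 ≈ 0.960600
step 3 [3y] bond c/1=3/80: DF=(205139/200000 − 3/80·(0.973900+0.960600))/(1+3/80) = 9187/10000 ≈ 0.918700
step 4 [4y] swap r/1=81/3130: DF=(1 − 81/3130·(0.973900+0.960600+0.918700))/(1+81/3130) = 2257/2500 ≈ 0.902800

1 1 9739/10000
2 2 4803/5000
3 3 9187/10000
4 4 2257/2500
s(1y) = (1/(9739/10000) − 1)/(1) = 261/9739 ≈ 2.6799%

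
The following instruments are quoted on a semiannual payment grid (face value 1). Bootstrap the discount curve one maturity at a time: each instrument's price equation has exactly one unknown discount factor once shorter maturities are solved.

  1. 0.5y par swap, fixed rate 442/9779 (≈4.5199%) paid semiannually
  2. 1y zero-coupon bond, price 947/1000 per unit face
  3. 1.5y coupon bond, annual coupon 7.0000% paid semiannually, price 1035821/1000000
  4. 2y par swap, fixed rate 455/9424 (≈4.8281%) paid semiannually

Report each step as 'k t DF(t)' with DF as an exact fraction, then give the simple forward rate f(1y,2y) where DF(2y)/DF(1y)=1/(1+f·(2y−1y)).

1 1/2 9779/10000
2 1 947/1000
3 3/2 9357/10000
4 2 909/1000
f(1y,2y) = ((947/1000)/(909/1000) − 1)/(1) = 38/909 ≈ 4.1804%

step 1 [0.5y] swap r/2=221/9779: DF=(1 − 221/9779·(0))/(1+221/9779) = 9779/10000 ≈ 0.977900
step 2 [1y] zero: DF = P = 947/1000 ≈ 0.947000
step 3 [1.5y] bond c/2=7/200: DF=(1035821/1000000 − 7/200·(0.977900+0.947000))/(1+7/200) = 9357/10000 ≈ 0.935700
step 4 [2y] swap r/2=455/18848: DF=(1 − 455/18848·(0.977900+0.947000+0.935700))/(1+455/18848) = 909/1000 ≈ 0.909000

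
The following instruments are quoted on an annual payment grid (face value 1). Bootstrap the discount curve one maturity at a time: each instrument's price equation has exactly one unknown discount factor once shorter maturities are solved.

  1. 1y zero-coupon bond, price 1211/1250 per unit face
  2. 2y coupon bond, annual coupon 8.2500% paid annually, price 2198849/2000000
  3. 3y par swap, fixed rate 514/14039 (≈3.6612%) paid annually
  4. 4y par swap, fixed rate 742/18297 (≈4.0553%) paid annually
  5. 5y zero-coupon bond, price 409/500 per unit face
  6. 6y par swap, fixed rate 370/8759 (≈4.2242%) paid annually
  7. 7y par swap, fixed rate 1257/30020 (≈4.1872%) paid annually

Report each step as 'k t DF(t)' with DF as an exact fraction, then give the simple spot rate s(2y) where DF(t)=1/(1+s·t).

1 1 1211/1250
2 2 4709/5000
3 3 2243/2500
4 4 2129/2500
5 5 409/500
6 6 389/500
7 7 3743/5000
s(2y) = (1/(4709/5000) − 1)/(2) = 291/9418 ≈ 3.0898%

step 1 [1y] zero: DF = P = 1211/1250 ≈ 0.968800
step 2 [2y] bond c/1=33/400: DF=(2198849/2000000 − 33/400·(0.968800))/(1+33/400) = 4709/5000 ≈ 0.941800
step 3 [3y] swap r/1=514/14039: DF=(1 − 514/14039·(0.968800+0.941800))/(1+514/14039) = 2243/2500 ≈ 0.897200
step 4 [4y] swap r/1=742/18297: DF=(1 − 742/18297·(0.968800+0.941800+0.897200))/(1+742/18297) = 2129/2500 ≈ 0.851600
step 5 [5y] zero: DF = P = 409/500 ≈ 0.818000
step 6 [6y] swap r/1=370/8759: DF=(1 − 370/8759·(0.968800+0.941800+0.897200+0.851600+0.818000))/(1+370/8759) = 389/500 ≈ 0.778000
step 7 [7y] swap r/1=1257/30020: DF=(1 − 1257/30020·(0.968800+0.941800+0.897200+0.851600+0.818000+0.778000))/(1+1257/30020) = 3743/5000 ≈ 0.748600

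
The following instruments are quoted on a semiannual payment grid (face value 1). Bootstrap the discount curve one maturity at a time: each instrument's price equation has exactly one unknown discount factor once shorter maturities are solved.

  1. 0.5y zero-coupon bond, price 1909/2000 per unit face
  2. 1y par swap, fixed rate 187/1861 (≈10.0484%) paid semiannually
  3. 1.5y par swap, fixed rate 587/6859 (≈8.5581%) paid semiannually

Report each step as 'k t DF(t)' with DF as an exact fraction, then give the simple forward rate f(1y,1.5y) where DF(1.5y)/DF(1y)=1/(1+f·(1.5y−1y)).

1 1/2 1909/2000
2 1 1813/2000
3 3/2 4413/5000
f(1y,1.5y) = ((1813/2000)/(4413/5000) − 1)/(1/2) = 239/4413 ≈ 5.4158%

step 1 [0.5y] zero: DF = P = 1909/2000 ≈ 0.954500
step 2 [1y] swap r/2=187/3722: DF=(1 − 187/3722·(0.954500))/(1+187/3722) = 1813/2000 ≈ 0.906500
step 3 [1.5y] swap r/2=587/13718: DF=(1 − 587/13718·(0.954500+0.906500))/(1+587/13718) = 4413/5000 ≈ 0.882600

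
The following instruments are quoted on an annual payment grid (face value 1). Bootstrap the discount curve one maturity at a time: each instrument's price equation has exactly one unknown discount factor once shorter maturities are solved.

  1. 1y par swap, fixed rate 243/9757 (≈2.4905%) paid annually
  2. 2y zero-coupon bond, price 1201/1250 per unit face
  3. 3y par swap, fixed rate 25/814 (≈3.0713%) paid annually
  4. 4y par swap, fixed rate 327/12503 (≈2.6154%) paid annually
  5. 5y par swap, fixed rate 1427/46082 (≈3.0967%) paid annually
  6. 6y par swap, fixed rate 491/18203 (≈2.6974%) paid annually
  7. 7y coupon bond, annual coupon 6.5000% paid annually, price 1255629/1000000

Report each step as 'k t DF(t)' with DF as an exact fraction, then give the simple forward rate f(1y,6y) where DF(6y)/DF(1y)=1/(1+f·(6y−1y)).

step 1 [1y] swap r/1=243/9757: DF=(1 − 243/9757·(0))/(1+243/9757) = 9757/10000 ≈ 0.975700
step 2 [2y] zero: DF = P = 1201/1250 ≈ 0.960800
step 3 [3y] swap r/1=25/814: DF=(1 − 25/814·(0.975700+0.960800))/(1+25/814) = 73/80 ≈ 0.912500
step 4 [4y] swap r/1=327/12503: DF=(1 − 327/12503·(0.975700+0.960800+0.912500))/(1+327/12503) = 9019/10000 ≈ 0.901900
step 5 [5y] swap r/1=1427/46082: DF=(1 − 1427/46082·(0.975700+0.960800+0.912500+0.901900))/(1+1427/46082) = 8573/10000 ≈ 0.857300
step 6 [6y] swap r/1=491/18203: DF=(1 − 491/18203·(0.975700+0.960800+0.912500+0.901900+0.857300))/(1+491/18203) = 8527/10000 ≈ 0.852700
step 7 [7y] bond c/1=13/200: DF=(1255629/1000000 − 13/200·(0.975700+0.960800+0.912500+0.901900+0.857300+0.852700))/(1+13/200) = 8457/10000 ≈ 0.845700

1 1 9757/10000
2 2 1201/1250
3 3 73/80
4 4 9019/10000
5 5 8573/10000
6 6 8527/10000
7 7 8457/10000
f(1y,6y) = ((9757/10000)/(8527/10000) − 1)/(5) = 246/8527 ≈ 2.8850%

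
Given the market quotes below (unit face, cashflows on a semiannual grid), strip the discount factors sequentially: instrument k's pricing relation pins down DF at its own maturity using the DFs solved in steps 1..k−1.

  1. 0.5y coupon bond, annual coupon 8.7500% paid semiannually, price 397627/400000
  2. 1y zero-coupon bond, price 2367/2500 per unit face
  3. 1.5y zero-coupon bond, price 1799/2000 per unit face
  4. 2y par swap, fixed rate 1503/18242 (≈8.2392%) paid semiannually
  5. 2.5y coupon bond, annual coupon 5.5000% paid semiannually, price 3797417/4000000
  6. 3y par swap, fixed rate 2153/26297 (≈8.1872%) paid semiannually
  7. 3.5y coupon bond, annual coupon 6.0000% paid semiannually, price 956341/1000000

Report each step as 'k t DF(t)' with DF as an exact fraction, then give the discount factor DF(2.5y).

step 1 [0.5y] bond c/2=7/160: DF=(397627/400000 − 7/160·(0))/(1+7/160) = 2381/2500 ≈ 0.952400
step 2 [1y] zero: DF = P = 2367/2500 ≈ 0.946800
step 3 [1.5y] zero: DF = P = 1799/2000 ≈ 0.899500
step 4 [2y] swap r/2=1503/36484: DF=(1 − 1503/36484·(0.952400+0.946800+0.899500))/(1+1503/36484) = 8497/10000 ≈ 0.849700
step 5 [2.5y] bond c/2=11/400: DF=(3797417/4000000 − 11/400·(0.952400+0.946800+0.899500+0.849700))/(1+11/400) = 8263/10000 ≈ 0.826300
step 6 [3y] swap r/2=2153/52594: DF=(1 − 2153/52594·(0.952400+0.946800+0.899500+0.849700+0.826300))/(1+2153/52594) = 7847/10000 ≈ 0.784700
step 7 [3.5y] bond c/2=3/100: DF=(956341/1000000 − 3/100·(0.952400+0.946800+0.899500+0.849700+0.826300+0.784700))/(1+3/100) = 7753/10000 ≈ 0.775300

1 1/2 2381/2500
2 1 2367/2500
3 3/2 1799/2000
4 2 8497/10000
5 5/2 8263/10000
6 3 7847/10000
7 7/2 7753/10000
DF(2.5y) = 8263/10000 ≈ 0.826300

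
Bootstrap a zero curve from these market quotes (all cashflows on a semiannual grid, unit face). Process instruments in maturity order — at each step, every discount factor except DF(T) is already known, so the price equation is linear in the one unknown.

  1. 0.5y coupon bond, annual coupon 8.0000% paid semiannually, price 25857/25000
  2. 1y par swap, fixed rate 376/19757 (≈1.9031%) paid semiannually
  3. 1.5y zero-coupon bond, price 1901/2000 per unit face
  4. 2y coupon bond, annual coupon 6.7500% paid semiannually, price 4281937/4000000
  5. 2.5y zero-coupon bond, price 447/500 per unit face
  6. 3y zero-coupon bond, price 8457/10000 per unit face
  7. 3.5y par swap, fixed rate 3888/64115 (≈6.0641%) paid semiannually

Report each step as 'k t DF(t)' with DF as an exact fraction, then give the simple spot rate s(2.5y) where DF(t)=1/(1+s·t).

1 1/2 1989/2000
2 1 2453/2500
3 3/2 1901/2000
4 2 47/50
5 5/2 447/500
6 3 8457/10000
7 7/2 1007/1250
s(2.5y) = (1/(447/500) − 1)/(5/2) = 106/2235 ≈ 4.7427%

step 1 [0.5y] bond c/2=1/25: DF=(25857/25000 − 1/25·(0))/(1+1/25) = 1989/2000 ≈ 0.994500
step 2 [1y] swap r/2=188/19757: DF=(1 − 188/19757·(0.994500))/(1+188/19757) = 2453/2500 ≈ 0.981200
step 3 [1.5y] zero: DF = P = 1901/2000 ≈ 0.950500
step 4 [2y] bond c/2=27/800: DF=(4281937/4000000 − 27/800·(0.994500+0.981200+0.950500))/(1+27/800) = 47/50 ≈ 0.940000
step 5 [2.5y] zero: DF = P = 447/500 ≈ 0.894000
step 6 [3y] zero: DF = P = 8457/10000 ≈ 0.845700
step 7 [3.5y] swap r/2=1944/64115: DF=(1 − 1944/64115·(0.994500+0.981200+0.950500+0.940000+0.894000+0.845700))/(1+1944/64115) = 1007/1250 ≈ 0.805600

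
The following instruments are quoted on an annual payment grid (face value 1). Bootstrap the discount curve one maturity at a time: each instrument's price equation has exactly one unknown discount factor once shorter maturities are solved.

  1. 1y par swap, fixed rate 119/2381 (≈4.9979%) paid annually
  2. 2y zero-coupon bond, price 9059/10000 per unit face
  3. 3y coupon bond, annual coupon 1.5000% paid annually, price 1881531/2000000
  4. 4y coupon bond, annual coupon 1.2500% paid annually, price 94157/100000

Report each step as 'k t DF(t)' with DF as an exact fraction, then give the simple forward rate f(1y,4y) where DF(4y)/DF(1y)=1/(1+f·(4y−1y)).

step 1 [1y] swap r/1=119/2381: DF=(1 − 119/2381·(0))/(1+119/2381) = 2381/2500 ≈ 0.952400
step 2 [2y] zero: DF = P = 9059/10000 ≈ 0.905900
step 3 [3y] bond c/1=3/200: DF=(1881531/2000000 − 3/200·(0.952400+0.905900))/(1+3/200) = 4497/5000 ≈ 0.899400
step 4 [4y] bond c/1=1/80: DF=(94157/100000 − 1/80·(0.952400+0.905900+0.899400))/(1+1/80) = 8959/10000 ≈ 0.895900

1 1 2381/2500
2 2 9059/10000
3 3 4497/5000
4 4 8959/10000
f(1y,4y) = ((2381/2500)/(8959/10000) − 1)/(3) = 565/26877 ≈ 2.1022%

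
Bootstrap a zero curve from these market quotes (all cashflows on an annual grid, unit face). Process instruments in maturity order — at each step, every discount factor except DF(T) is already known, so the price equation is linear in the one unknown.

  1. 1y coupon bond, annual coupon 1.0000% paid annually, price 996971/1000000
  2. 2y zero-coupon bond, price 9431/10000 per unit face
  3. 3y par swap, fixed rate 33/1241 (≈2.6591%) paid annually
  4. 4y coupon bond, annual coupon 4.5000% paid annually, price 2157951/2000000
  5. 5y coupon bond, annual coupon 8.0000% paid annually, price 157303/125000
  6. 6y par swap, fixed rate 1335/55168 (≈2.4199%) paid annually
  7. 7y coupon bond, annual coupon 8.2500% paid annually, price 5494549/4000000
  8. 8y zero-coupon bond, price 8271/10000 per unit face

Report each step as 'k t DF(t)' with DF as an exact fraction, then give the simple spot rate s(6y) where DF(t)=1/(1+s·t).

step 1 [1y] bond c/1=1/100: DF=(996971/1000000 − 1/100·(0))/(1+1/100) = 9871/10000 ≈ 0.987100
step 2 [2y] zero: DF = P = 9431/10000 ≈ 0.943100
step 3 [3y] swap r/1=33/1241: DF=(1 − 33/1241·(0.987100+0.943100))/(1+33/1241) = 9241/10000 ≈ 0.924100
step 4 [4y] bond c/1=9/200: DF=(2157951/2000000 − 9/200·(0.987100+0.943100+0.924100))/(1+9/200) = 1137/1250 ≈ 0.909600
step 5 [5y] bond c/1=2/25: DF=(157303/125000 − 2/25·(0.987100+0.943100+0.924100+0.909600))/(1+2/25) = 554/625 ≈ 0.886400
step 6 [6y] swap r/1=1335/55168: DF=(1 − 1335/55168·(0.987100+0.943100+0.924100+0.909600+0.886400))/(1+1335/55168) = 1733/2000 ≈ 0.866500
step 7 [7y] bond c/1=33/400: DF=(5494549/4000000 − 33/400·(0.987100+0.943100+0.924100+0.909600+0.886400+0.866500))/(1+33/400) = 1697/2000 ≈ 0.848500
step 8 [8y] zero: DF = P = 8271/10000 ≈ 0.827100

1 1 9871/10000
2 2 9431/10000
3 3 9241/10000
4 4 1137/1250
5 5 554/625
6 6 1733/2000
7 7 1697/2000
8 8 8271/10000
s(6y) = (1/(1733/2000) − 1)/(6) = 89/3466 ≈ 2.5678%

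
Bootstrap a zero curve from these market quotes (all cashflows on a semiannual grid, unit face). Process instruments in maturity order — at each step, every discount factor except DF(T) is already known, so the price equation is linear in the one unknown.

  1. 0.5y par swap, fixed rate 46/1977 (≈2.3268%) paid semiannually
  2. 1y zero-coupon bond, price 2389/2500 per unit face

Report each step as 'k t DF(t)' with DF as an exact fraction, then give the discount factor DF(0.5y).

step 1 [0.5y] swap r/2=23/1977: DF=(1 − 23/1977·(0))/(1+23/1977) = 1977/2000 ≈ 0.988500
step 2 [1y] zero: DF = P = 2389/2500 ≈ 0.955600

1 1/2 1977/2000
2 1 2389/2500
DF(0.5y) = 1977/2000 ≈ 0.988500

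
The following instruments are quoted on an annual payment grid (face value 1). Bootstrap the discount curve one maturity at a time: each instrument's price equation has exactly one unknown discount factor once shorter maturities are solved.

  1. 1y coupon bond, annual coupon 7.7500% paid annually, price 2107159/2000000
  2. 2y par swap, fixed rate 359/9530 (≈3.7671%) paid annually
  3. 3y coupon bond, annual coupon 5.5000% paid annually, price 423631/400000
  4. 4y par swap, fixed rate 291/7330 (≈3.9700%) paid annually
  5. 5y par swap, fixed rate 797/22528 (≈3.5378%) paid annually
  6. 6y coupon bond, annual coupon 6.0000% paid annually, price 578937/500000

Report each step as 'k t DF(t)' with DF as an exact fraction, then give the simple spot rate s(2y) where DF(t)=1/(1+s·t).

1 1 4889/5000
2 2 4641/5000
3 3 1809/2000
4 4 1709/2000
5 5 4203/5000
6 6 8373/10000
s(2y) = (1/(4641/5000) − 1)/(2) = 359/9282 ≈ 3.8677%

step 1 [1y] bond c/1=31/400: DF=(2107159/2000000 − 31/400·(0))/(1+31/400) = 4889/5000 ≈ 0.977800
step 2 [2y] swap r/1=359/9530: DF=(1 − 359/9530·(0.977800))/(1+359/9530) = 4641/5000 ≈ 0.928200
step 3 [3y] bond c/1=11/200: DF=(423631/400000 − 11/200·(0.977800+0.928200))/(1+11/200) = 1809/2000 ≈ 0.904500
step 4 [4y] swap r/1=291/7330: DF=(1 − 291/7330·(0.977800+0.928200+0.904500))/(1+291/7330) = 1709/2000 ≈ 0.854500
step 5 [5y] swap r/1=797/22528: DF=(1 − 797/22528·(0.977800+0.928200+0.904500+0.854500))/(1+797/22528) = 4203/5000 ≈ 0.840600
step 6 [6y] bond c/1=3/50: DF=(578937/500000 − 3/50·(0.977800+0.928200+0.904500+0.854500+0.840600))/(1+3/50) = 8373/10000 ≈ 0.837300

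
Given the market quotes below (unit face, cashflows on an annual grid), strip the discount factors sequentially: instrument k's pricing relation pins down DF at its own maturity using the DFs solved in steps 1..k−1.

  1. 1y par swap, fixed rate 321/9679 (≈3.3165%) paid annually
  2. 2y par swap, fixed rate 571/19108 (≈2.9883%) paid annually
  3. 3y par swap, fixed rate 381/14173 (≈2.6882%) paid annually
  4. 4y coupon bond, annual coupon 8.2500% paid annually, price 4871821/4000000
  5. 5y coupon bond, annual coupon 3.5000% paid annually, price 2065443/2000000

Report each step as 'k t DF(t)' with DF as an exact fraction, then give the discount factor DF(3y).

step 1 [1y] swap r/1=321/9679: DF=(1 − 321/9679·(0))/(1+321/9679) = 9679/10000 ≈ 0.967900
step 2 [2y] swap r/1=571/19108: DF=(1 − 571/19108·(0.967900))/(1+571/19108) = 9429/10000 ≈ 0.942900
step 3 [3y] swap r/1=381/14173: DF=(1 − 381/14173·(0.967900+0.942900))/(1+381/14173) = 4619/5000 ≈ 0.923800
step 4 [4y] bond c/1=33/400: DF=(4871821/4000000 − 33/400·(0.967900+0.942900+0.923800))/(1+33/400) = 9091/10000 ≈ 0.909100
step 5 [5y] bond c/1=7/200: DF=(2065443/2000000 − 7/200·(0.967900+0.942900+0.923800+0.909100))/(1+7/200) = 1089/1250 ≈ 0.871200

1 1 9679/10000
2 2 9429/10000
3 3 4619/5000
4 4 9091/10000
5 5 1089/1250
DF(3y) = 4619/5000 ≈ 0.923800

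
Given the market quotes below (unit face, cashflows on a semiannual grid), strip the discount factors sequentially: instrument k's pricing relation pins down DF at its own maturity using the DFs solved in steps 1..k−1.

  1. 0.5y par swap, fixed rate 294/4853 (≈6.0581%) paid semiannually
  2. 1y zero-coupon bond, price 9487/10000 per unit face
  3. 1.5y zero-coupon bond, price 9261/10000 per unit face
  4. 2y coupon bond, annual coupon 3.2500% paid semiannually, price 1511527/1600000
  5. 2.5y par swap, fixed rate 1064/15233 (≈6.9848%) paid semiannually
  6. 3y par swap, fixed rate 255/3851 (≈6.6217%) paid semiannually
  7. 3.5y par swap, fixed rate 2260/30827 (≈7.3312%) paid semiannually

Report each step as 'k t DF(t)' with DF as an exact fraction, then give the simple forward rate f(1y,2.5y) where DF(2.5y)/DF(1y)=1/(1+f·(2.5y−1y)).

1 1/2 4853/5000
2 1 9487/10000
3 3/2 9261/10000
4 2 8841/10000
5 5/2 2101/2500
6 3 1643/2000
7 7/2 387/500
f(1y,2.5y) = ((9487/10000)/(2101/2500) − 1)/(3/2) = 361/4202 ≈ 8.5911%

step 1 [0.5y] swap r/2=147/4853: DF=(1 − 147/4853·(0))/(1+147/4853) = 4853/5000 ≈ 0.970600
step 2 [1y] zero: DF = P = 9487/10000 ≈ 0.948700
step 3 [1.5y] zero: DF = P = 9261/10000 ≈ 0.926100
step 4 [2y] bond c/2=13/800: DF=(1511527/1600000 − 13/800·(0.970600+0.948700+0.926100))/(1+13/800) = 8841/10000 ≈ 0.884100
step 5 [2.5y] swap r/2=532/15233: DF=(1 − 532/15233·(0.970600+0.948700+0.926100+0.884100))/(1+532/15233) = 2101/2500 ≈ 0.840400
step 6 [3y] swap r/2=255/7702: DF=(1 − 255/7702·(0.970600+0.948700+0.926100+0.884100+0.840400))/(1+255/7702) = 1643/2000 ≈ 0.821500
step 7 [3.5y] swap r/2=1130/30827: DF=(1 − 1130/30827·(0.970600+0.948700+0.926100+0.884100+0.840400+0.821500))/(1+1130/30827) = 387/500 ≈ 0.774000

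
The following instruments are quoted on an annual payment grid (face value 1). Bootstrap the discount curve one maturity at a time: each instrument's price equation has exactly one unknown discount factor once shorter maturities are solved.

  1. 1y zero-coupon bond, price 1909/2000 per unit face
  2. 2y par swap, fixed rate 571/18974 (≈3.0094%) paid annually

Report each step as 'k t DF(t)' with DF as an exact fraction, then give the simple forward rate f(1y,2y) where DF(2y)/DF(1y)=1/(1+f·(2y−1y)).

step 1 [1y] zero: DF = P = 1909/2000 ≈ 0.954500
step 2 [2y] swap r/1=571/18974: DF=(1 − 571/18974·(0.954500))/(1+571/18974) = 9429/10000 ≈ 0.942900

1 1 1909/2000
2 2 9429/10000
f(1y,2y) = ((1909/2000)/(9429/10000) − 1)/(1) = 116/9429 ≈ 1.2302%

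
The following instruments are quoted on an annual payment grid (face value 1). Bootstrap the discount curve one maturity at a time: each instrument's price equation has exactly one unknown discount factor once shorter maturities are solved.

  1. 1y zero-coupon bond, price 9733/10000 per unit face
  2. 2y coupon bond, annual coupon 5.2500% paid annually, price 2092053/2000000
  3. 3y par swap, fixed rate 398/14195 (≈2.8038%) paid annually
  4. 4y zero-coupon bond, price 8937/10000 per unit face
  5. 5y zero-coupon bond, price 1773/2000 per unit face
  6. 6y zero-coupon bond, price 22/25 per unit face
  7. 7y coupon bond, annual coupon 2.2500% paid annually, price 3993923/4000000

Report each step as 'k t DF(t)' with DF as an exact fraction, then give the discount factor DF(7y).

step 1 [1y] zero: DF = P = 9733/10000 ≈ 0.973300
step 2 [2y] bond c/1=21/400: DF=(2092053/2000000 − 21/400·(0.973300))/(1+21/400) = 9453/10000 ≈ 0.945300
step 3 [3y] swap r/1=398/14195: DF=(1 − 398/14195·(0.973300+0.945300))/(1+398/14195) = 2301/2500 ≈ 0.920400
step 4 [4y] zero: DF = P = 8937/10000 ≈ 0.893700
step 5 [5y] zero: DF = P = 1773/2000 ≈ 0.886500
step 6 [6y] zero: DF = P = 22/25 ≈ 0.880000
step 7 [7y] bond c/1=9/400: DF=(3993923/4000000 − 9/400·(0.973300+0.945300+0.920400+0.893700+0.886500+0.880000))/(1+9/400) = 1711/2000 ≈ 0.855500

1 1 9733/10000
2 2 9453/10000
3 3 2301/2500
4 4 8937/10000
5 5 1773/2000
6 6 22/25
7 7 1711/2000
DF(7y) = 1711/2000 ≈ 0.855500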